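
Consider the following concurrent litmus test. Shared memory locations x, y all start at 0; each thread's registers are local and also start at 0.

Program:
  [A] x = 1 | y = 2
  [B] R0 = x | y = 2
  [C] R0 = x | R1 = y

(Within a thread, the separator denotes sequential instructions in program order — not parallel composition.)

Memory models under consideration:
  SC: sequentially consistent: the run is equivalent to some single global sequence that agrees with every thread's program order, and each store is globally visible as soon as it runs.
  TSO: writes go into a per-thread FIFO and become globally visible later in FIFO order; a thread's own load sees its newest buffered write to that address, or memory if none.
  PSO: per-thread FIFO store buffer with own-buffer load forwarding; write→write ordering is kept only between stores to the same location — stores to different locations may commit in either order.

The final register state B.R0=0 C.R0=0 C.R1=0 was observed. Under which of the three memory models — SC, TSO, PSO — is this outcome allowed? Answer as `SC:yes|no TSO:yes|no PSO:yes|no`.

SC:yes TSO:yes PSO:yes

outcome vector order: (B.R0,C.R0,C.R1)
SC: 8 outcomes — {000; 002; 010; 012; 100; 102; 110; 112}
TSO: 8 outcomes — {000; 002; 010; 012; 100; 102; 110; 112}
PSO: 8 outcomes — {000; 002; 010; 012; 100; 102; 110; 112}
target 000 ∈ {SC,TSO,PSO}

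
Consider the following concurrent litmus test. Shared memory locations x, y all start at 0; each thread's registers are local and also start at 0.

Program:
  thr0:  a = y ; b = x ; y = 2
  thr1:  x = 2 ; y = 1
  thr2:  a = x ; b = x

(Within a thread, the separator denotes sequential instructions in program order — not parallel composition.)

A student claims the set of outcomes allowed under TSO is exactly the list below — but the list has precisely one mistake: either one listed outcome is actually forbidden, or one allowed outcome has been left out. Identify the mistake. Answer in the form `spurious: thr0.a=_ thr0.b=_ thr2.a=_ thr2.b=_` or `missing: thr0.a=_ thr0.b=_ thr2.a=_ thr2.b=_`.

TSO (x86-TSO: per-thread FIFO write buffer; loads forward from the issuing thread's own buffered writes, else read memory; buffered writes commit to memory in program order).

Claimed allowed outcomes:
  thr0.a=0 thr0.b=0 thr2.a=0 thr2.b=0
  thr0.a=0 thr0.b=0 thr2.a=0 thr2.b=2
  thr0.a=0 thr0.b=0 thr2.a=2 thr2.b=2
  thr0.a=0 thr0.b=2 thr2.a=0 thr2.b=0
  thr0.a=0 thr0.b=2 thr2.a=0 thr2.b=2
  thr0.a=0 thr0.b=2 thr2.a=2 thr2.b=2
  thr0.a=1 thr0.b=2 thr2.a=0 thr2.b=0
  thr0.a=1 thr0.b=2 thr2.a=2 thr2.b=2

outcome vector order: (thr0.a,thr0.b,thr2.a,thr2.b)
TSO: 9 outcomes — {(0,0,0,0); (0,0,0,2); (0,0,2,2); (0,2,0,0); (0,2,0,2); (0,2,2,2); (1,2,0,0); (1,2,0,2); (1,2,2,2)}
TSO∖claimed = {(1,2,0,2)}

missing: thr0.a=1 thr0.b=2 thr2.a=0 thr2.b=2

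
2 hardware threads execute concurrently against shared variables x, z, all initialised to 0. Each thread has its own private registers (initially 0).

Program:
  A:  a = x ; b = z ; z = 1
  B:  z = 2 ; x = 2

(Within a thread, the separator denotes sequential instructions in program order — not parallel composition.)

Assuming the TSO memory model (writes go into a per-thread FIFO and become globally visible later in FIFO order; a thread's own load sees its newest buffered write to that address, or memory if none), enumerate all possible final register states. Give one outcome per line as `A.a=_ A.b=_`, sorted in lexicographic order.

outcome vector order: (A.a,A.b)
|TSO outcomes| = 3

A.a=0 A.b=0
A.a=0 A.b=2
A.a=2 A.b=2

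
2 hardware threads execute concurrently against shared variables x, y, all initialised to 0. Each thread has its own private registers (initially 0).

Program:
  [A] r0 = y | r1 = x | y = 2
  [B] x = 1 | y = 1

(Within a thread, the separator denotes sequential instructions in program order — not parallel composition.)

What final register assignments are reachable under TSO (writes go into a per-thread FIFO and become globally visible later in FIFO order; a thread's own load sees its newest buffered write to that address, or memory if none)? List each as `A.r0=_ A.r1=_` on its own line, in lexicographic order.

outcome vector order: (A.r0,A.r1)
|TSO outcomes| = 3

A.r0=0 A.r1=0
A.r0=0 A.r1=1
A.r0=1 A.r1=1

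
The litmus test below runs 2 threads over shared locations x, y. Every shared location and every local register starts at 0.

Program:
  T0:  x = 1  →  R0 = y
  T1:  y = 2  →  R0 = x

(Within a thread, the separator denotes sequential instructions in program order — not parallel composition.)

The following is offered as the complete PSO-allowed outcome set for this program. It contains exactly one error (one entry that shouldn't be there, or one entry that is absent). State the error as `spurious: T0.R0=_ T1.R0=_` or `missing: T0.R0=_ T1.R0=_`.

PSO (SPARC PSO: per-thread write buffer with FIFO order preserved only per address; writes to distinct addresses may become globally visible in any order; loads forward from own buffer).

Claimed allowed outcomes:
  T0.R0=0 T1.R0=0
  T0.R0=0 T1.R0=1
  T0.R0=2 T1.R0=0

missing: T0.R0=2 T1.R0=1

outcome vector order: (T0.R0,T1.R0)
[PSO] allowed = {<0 0>, <0 1>, <2 0>, <2 1>}
PSO∖claimed = {<2 1>}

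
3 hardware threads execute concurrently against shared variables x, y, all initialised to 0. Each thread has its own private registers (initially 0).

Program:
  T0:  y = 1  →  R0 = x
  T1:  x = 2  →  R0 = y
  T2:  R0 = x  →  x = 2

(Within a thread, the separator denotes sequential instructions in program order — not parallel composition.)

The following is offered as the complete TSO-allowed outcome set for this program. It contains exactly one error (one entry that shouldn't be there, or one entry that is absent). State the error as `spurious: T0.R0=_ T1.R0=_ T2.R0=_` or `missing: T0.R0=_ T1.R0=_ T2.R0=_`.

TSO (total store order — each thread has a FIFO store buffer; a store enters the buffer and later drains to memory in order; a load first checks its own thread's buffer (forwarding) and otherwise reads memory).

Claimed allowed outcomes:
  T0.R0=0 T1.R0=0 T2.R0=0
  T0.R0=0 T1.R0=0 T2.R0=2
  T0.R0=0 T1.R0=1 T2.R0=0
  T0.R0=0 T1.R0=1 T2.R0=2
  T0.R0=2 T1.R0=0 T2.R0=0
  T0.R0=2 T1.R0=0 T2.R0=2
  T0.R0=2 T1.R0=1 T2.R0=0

outcome vector order: (T0.R0,T1.R0,T2.R0)
TSO (8): <0 0 0> <0 0 2> <0 1 0> <0 1 2> <2 0 0> <2 0 2> <2 1 0> <2 1 2>
TSO∖claimed = {<2 1 2>}

missing: T0.R0=2 T1.R0=1 T2.R0=2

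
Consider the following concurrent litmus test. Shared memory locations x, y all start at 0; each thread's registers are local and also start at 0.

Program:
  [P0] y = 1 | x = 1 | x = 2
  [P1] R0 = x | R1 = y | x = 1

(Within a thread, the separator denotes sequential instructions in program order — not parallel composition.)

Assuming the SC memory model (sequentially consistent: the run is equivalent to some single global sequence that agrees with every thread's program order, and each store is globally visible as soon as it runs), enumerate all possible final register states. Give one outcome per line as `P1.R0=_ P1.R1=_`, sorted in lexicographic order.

outcome vector order: (P1.R0,P1.R1)
|SC outcomes| = 4

P1.R0=0 P1.R1=0
P1.R0=0 P1.R1=1
P1.R0=1 P1.R1=1
P1.R0=2 P1.R1=1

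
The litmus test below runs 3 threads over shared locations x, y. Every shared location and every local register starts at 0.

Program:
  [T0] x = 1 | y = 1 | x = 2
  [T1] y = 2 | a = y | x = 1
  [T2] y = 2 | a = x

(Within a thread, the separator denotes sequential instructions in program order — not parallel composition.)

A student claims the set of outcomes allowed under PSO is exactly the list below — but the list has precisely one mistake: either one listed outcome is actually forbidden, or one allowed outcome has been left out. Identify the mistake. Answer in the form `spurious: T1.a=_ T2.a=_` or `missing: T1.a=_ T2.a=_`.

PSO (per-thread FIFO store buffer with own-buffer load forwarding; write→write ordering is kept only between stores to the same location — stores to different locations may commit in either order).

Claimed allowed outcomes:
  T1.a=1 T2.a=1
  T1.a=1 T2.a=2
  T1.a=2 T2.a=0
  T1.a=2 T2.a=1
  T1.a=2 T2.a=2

missing: T1.a=1 T2.a=0

outcome vector order: (T1.a,T2.a)
under PSO → (1,0) (1,1) (1,2) (2,0) (2,1) (2,2)
PSO∖claimed = {(1,0)}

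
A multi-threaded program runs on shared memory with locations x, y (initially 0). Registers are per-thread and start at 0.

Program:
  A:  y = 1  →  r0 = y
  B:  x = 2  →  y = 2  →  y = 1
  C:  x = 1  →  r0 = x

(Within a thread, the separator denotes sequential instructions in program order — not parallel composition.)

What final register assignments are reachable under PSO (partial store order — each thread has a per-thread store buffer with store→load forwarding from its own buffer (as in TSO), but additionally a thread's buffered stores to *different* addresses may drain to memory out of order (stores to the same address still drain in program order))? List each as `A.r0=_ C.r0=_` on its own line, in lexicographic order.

outcome vector order: (A.r0,C.r0)
|PSO outcomes| = 4

A.r0=1 C.r0=1
A.r0=1 C.r0=2
A.r0=2 C.r0=1
A.r0=2 C.r0=2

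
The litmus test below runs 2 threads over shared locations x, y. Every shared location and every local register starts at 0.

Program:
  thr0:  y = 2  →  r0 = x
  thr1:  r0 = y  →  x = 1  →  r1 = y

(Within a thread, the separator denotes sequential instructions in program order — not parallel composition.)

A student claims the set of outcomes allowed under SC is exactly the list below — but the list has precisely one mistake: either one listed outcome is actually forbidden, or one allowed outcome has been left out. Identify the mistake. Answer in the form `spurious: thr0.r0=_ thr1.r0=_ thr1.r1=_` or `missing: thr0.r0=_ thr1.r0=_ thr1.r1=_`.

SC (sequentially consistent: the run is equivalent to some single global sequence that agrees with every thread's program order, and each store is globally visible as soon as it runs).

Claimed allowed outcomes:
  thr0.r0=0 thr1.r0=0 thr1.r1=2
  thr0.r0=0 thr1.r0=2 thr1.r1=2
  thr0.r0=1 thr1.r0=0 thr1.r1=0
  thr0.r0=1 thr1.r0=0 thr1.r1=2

outcome vector order: (thr0.r0,thr1.r0,thr1.r1)
[SC] allowed = {(0,0,2); (0,2,2); (1,0,0); (1,0,2); (1,2,2)}
SC∖claimed = {(1,2,2)}

missing: thr0.r0=1 thr1.r0=2 thr1.r1=2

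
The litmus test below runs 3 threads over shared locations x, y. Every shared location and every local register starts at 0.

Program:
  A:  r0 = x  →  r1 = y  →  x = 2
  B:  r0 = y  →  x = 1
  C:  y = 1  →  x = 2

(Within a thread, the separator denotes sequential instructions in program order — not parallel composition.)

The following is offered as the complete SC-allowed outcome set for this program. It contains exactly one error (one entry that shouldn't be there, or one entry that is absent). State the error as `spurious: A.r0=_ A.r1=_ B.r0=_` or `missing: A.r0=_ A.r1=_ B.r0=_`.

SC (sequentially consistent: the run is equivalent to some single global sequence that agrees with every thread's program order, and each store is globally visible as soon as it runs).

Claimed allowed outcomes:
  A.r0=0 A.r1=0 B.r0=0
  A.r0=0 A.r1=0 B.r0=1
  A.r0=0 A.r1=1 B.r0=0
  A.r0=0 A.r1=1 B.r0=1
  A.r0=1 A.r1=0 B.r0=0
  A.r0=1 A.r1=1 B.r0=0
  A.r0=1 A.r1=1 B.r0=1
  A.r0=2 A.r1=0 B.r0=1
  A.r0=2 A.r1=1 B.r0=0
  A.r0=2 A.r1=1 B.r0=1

spurious: A.r0=2 A.r1=0 B.r0=1

outcome vector order: (A.r0,A.r1,B.r0)
[SC] allowed = {(0,0,0), (0,0,1), (0,1,0), (0,1,1), (1,0,0), (1,1,0), (1,1,1), (2,1,0), (2,1,1)}
claimed∖SC = {(2,0,1)}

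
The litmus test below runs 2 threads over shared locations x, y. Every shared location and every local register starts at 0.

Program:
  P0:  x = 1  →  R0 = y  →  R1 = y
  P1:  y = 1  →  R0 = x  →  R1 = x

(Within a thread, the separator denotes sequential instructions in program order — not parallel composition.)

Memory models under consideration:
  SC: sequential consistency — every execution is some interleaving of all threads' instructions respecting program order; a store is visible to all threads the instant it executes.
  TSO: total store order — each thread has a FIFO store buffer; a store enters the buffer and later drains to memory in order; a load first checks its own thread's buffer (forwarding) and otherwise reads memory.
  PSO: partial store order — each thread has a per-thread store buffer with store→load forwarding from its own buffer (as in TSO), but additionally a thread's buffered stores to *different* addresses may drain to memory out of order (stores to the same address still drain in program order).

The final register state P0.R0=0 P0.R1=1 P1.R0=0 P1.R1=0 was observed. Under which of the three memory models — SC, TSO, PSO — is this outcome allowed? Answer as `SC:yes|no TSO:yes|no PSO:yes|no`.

SC:no TSO:yes PSO:yes

outcome vector order: (P0.R0,P0.R1,P1.R0,P1.R1)
under SC → <0 0 1 1>; <0 1 1 1>; <1 1 0 0>; <1 1 0 1>; <1 1 1 1>
under TSO → <0 0 0 0>; <0 0 0 1>; <0 0 1 1>; <0 1 0 0>; <0 1 0 1>; <0 1 1 1>; <1 1 0 0>; <1 1 0 1>; <1 1 1 1>
under PSO → <0 0 0 0>; <0 0 0 1>; <0 0 1 1>; <0 1 0 0>; <0 1 0 1>; <0 1 1 1>; <1 1 0 0>; <1 1 0 1>; <1 1 1 1>
target <0 1 0 0> ∈ {TSO,PSO}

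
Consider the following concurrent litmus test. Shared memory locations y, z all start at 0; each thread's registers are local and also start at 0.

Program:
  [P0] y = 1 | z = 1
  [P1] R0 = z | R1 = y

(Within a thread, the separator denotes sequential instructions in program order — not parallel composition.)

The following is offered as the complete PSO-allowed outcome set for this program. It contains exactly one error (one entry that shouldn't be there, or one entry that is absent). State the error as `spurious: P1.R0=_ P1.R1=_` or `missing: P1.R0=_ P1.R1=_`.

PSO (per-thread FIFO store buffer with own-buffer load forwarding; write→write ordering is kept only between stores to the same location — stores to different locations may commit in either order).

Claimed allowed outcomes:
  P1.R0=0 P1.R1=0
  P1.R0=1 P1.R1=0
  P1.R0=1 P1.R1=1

outcome vector order: (P1.R0,P1.R1)
[PSO] allowed = {<0 0>; <0 1>; <1 0>; <1 1>}
PSO∖claimed = {<0 1>}

missing: P1.R0=0 P1.R1=1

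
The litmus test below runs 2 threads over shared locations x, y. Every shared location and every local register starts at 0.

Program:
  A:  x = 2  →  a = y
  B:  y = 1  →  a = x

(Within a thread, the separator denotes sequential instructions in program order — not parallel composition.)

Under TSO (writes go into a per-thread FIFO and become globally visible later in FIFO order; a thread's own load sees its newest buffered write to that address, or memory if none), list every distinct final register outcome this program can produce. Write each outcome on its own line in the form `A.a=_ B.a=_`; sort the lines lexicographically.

outcome vector order: (A.a,B.a)
|TSO outcomes| = 4

A.a=0 B.a=0
A.a=0 B.a=2
A.a=1 B.a=0
A.a=1 B.a=2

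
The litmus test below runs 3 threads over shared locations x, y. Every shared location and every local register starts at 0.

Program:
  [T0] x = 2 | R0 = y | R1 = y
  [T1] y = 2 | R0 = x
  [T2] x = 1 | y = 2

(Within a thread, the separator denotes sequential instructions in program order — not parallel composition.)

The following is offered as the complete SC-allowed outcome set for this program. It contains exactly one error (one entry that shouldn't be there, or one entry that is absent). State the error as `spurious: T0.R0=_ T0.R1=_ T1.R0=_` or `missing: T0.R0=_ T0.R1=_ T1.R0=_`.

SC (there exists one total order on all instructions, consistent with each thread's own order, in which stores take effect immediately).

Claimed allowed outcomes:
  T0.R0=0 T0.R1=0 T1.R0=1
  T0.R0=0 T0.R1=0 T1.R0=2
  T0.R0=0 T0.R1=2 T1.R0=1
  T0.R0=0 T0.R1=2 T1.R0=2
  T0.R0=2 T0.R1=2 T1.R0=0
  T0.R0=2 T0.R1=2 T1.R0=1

missing: T0.R0=2 T0.R1=2 T1.R0=2

outcome vector order: (T0.R0,T0.R1,T1.R0)
[SC] allowed = {(0,0,1), (0,0,2), (0,2,1), (0,2,2), (2,2,0), (2,2,1), (2,2,2)}
SC∖claimed = {(2,2,2)}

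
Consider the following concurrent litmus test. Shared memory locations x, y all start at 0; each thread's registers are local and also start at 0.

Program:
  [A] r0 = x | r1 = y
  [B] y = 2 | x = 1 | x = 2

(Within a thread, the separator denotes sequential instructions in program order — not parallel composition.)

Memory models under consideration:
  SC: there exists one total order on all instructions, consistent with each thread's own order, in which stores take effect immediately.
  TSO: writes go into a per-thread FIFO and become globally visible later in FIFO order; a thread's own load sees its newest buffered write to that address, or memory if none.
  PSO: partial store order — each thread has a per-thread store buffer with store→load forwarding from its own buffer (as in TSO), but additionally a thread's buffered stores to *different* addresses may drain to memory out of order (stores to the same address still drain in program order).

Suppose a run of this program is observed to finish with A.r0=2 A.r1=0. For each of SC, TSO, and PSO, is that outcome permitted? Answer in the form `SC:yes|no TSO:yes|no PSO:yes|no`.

SC:no TSO:no PSO:yes

outcome vector order: (A.r0,A.r1)
SC: 4 outcomes — {00 02 12 22}
TSO: 4 outcomes — {00 02 12 22}
PSO: 6 outcomes — {00 02 10 12 20 22}
target 20 ∈ {PSO}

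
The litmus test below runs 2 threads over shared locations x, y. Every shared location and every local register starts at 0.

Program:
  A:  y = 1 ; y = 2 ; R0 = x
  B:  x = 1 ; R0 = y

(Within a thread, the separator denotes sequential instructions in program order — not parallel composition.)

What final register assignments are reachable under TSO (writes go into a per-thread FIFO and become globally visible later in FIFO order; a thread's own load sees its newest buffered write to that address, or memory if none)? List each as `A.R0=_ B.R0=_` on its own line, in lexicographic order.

outcome vector order: (A.R0,B.R0)
|TSO outcomes| = 6

A.R0=0 B.R0=0
A.R0=0 B.R0=1
A.R0=0 B.R0=2
A.R0=1 B.R0=0
A.R0=1 B.R0=1
A.R0=1 B.R0=2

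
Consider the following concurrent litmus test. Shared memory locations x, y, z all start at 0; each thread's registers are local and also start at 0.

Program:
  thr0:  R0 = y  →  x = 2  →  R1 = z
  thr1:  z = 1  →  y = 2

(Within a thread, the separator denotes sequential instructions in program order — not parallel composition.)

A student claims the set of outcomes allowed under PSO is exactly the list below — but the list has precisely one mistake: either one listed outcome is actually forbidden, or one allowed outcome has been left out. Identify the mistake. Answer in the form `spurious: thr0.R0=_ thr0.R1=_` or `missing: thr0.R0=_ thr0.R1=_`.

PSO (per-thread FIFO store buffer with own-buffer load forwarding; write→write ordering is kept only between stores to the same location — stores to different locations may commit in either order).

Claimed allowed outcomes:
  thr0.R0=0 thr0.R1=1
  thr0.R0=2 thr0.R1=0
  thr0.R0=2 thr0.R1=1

missing: thr0.R0=0 thr0.R1=0

outcome vector order: (thr0.R0,thr0.R1)
PSO: 4 outcomes — {(0,0), (0,1), (2,0), (2,1)}
PSO∖claimed = {(0,0)}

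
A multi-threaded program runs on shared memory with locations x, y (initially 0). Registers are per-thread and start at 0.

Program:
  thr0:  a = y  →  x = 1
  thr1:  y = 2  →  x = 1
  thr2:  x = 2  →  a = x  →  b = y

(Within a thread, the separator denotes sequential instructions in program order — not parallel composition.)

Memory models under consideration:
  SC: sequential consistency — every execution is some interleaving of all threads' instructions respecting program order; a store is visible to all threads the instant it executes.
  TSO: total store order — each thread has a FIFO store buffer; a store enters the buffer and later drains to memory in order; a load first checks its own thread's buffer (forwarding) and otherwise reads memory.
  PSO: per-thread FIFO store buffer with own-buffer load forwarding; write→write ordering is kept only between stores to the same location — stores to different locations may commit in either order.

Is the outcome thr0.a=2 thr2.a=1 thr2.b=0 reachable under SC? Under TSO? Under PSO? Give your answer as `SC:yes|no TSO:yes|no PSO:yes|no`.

SC:no TSO:no PSO:yes

outcome vector order: (thr0.a,thr2.a,thr2.b)
under SC → (0,1,0) (0,1,2) (0,2,0) (0,2,2) (2,1,2) (2,2,0) (2,2,2)
under TSO → (0,1,0) (0,1,2) (0,2,0) (0,2,2) (2,1,2) (2,2,0) (2,2,2)
under PSO → (0,1,0) (0,1,2) (0,2,0) (0,2,2) (2,1,0) (2,1,2) (2,2,0) (2,2,2)
target (2,1,0) ∈ {PSO}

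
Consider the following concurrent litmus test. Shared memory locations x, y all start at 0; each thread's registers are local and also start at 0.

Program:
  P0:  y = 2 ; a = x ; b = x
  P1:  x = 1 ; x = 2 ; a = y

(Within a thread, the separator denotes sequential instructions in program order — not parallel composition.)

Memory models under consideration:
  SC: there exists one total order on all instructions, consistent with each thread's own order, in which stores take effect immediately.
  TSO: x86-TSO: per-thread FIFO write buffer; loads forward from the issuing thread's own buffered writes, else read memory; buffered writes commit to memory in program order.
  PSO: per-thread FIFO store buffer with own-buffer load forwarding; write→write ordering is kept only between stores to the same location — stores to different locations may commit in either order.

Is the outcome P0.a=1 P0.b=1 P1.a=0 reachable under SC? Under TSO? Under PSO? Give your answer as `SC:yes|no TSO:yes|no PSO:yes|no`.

SC:no TSO:yes PSO:yes

outcome vector order: (P0.a,P0.b,P1.a)
[SC] allowed = {(0,0,2), (0,1,2), (0,2,2), (1,1,2), (1,2,2), (2,2,0), (2,2,2)}
[TSO] allowed = {(0,0,0), (0,0,2), (0,1,0), (0,1,2), (0,2,0), (0,2,2), (1,1,0), (1,1,2), (1,2,0), (1,2,2), (2,2,0), (2,2,2)}
[PSO] allowed = {(0,0,0), (0,0,2), (0,1,0), (0,1,2), (0,2,0), (0,2,2), (1,1,0), (1,1,2), (1,2,0), (1,2,2), (2,2,0), (2,2,2)}
target (1,1,0) ∈ {TSO,PSO}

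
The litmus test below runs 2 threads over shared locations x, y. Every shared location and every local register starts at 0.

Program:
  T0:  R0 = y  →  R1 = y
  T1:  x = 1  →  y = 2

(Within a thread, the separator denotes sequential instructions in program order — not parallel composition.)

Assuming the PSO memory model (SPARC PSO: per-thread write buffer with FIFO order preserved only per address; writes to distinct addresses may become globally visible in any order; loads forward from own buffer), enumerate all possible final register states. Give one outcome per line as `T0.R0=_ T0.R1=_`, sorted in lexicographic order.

outcome vector order: (T0.R0,T0.R1)
|PSO outcomes| = 3

T0.R0=0 T0.R1=0
T0.R0=0 T0.R1=2
T0.R0=2 T0.R1=2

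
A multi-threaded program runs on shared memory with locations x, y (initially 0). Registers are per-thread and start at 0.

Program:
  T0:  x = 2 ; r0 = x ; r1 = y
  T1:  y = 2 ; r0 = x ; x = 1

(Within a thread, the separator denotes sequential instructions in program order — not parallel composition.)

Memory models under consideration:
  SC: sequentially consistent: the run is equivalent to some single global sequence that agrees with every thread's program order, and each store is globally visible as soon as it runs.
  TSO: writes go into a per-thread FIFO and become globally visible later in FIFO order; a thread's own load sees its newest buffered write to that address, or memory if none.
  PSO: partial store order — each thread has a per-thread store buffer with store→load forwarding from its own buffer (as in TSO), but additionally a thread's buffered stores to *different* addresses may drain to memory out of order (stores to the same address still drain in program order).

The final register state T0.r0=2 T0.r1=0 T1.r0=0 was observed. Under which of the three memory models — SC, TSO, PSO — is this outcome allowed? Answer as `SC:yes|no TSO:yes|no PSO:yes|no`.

outcome vector order: (T0.r0,T0.r1,T1.r0)
SC (5): 120; 122; 202; 220; 222
TSO (6): 120; 122; 200; 202; 220; 222
PSO (8): 100; 102; 120; 122; 200; 202; 220; 222
target 200 ∈ {TSO,PSO}

SC:no TSO:yes PSO:yes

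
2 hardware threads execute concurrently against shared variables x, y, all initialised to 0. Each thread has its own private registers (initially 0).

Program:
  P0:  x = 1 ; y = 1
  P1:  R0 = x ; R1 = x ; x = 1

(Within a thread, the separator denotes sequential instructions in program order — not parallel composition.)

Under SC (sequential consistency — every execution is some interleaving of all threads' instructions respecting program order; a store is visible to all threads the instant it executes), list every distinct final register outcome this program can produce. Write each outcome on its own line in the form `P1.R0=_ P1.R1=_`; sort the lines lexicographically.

outcome vector order: (P1.R0,P1.R1)
|SC outcomes| = 3

P1.R0=0 P1.R1=0
P1.R0=0 P1.R1=1
P1.R0=1 P1.R1=1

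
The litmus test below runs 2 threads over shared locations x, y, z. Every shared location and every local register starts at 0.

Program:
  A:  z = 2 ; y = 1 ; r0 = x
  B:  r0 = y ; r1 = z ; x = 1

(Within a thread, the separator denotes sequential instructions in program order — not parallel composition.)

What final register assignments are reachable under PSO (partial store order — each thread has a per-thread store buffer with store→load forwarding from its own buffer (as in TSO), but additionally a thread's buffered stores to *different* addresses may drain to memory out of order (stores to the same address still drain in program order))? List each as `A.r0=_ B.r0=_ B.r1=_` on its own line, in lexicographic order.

A.r0=0 B.r0=0 B.r1=0
A.r0=0 B.r0=0 B.r1=2
A.r0=0 B.r0=1 B.r1=0
A.r0=0 B.r0=1 B.r1=2
A.r0=1 B.r0=0 B.r1=0
A.r0=1 B.r0=0 B.r1=2
A.r0=1 B.r0=1 B.r1=0
A.r0=1 B.r0=1 B.r1=2

outcome vector order: (A.r0,B.r0,B.r1)
|PSO outcomes| = 8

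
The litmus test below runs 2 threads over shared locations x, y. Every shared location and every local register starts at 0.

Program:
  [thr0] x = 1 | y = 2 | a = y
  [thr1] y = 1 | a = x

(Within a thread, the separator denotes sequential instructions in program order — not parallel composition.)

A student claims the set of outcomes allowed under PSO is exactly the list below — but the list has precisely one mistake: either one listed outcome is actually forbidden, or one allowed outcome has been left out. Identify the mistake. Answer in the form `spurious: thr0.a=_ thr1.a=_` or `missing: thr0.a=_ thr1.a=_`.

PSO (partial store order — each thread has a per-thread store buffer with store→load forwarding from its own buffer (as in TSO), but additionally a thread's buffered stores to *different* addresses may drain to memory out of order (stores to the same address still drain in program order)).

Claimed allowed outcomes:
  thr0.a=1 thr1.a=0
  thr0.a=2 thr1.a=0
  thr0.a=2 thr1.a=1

outcome vector order: (thr0.a,thr1.a)
PSO (4): 10; 11; 20; 21
PSO∖claimed = {11}

missing: thr0.a=1 thr1.a=1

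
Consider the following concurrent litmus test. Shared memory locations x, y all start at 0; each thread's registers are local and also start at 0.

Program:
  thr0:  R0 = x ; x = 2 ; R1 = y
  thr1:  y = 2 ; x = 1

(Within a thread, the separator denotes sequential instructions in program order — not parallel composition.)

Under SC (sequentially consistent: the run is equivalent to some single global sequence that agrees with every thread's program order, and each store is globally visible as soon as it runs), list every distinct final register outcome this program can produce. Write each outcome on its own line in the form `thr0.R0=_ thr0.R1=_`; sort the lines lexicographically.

outcome vector order: (thr0.R0,thr0.R1)
|SC outcomes| = 3

thr0.R0=0 thr0.R1=0
thr0.R0=0 thr0.R1=2
thr0.R0=1 thr0.R1=2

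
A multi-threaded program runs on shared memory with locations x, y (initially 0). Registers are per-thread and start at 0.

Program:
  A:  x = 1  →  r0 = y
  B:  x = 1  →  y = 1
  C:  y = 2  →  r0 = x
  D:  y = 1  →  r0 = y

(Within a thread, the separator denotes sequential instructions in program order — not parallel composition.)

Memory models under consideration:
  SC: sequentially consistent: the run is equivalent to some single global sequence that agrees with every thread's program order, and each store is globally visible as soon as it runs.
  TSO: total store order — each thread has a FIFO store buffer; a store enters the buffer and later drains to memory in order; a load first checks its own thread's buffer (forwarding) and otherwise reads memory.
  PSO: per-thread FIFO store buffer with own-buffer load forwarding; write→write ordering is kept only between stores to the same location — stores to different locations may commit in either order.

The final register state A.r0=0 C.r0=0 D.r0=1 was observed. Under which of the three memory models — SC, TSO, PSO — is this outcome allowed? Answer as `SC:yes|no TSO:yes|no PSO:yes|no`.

SC:no TSO:yes PSO:yes

outcome vector order: (A.r0,C.r0,D.r0)
SC: 10 outcomes — {<0 1 1>, <0 1 2>, <1 0 1>, <1 0 2>, <1 1 1>, <1 1 2>, <2 0 1>, <2 0 2>, <2 1 1>, <2 1 2>}
TSO: 12 outcomes — {<0 0 1>, <0 0 2>, <0 1 1>, <0 1 2>, <1 0 1>, <1 0 2>, <1 1 1>, <1 1 2>, <2 0 1>, <2 0 2>, <2 1 1>, <2 1 2>}
PSO: 12 outcomes — {<0 0 1>, <0 0 2>, <0 1 1>, <0 1 2>, <1 0 1>, <1 0 2>, <1 1 1>, <1 1 2>, <2 0 1>, <2 0 2>, <2 1 1>, <2 1 2>}
target <0 0 1> ∈ {TSO,PSO}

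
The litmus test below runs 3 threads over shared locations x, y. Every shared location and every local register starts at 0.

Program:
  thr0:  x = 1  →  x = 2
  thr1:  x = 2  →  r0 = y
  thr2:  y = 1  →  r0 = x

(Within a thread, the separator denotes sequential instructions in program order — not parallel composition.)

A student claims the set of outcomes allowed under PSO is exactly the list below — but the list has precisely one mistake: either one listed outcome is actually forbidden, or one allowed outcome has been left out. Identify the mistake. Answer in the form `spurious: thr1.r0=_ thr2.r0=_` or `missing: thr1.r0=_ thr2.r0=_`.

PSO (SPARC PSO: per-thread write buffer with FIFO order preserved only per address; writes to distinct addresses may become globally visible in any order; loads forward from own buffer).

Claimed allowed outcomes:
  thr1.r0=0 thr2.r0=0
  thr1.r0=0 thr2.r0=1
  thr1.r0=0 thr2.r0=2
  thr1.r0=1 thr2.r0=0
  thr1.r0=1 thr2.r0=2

missing: thr1.r0=1 thr2.r0=1

outcome vector order: (thr1.r0,thr2.r0)
PSO: 6 outcomes — {(0,0); (0,1); (0,2); (1,0); (1,1); (1,2)}
PSO∖claimed = {(1,1)}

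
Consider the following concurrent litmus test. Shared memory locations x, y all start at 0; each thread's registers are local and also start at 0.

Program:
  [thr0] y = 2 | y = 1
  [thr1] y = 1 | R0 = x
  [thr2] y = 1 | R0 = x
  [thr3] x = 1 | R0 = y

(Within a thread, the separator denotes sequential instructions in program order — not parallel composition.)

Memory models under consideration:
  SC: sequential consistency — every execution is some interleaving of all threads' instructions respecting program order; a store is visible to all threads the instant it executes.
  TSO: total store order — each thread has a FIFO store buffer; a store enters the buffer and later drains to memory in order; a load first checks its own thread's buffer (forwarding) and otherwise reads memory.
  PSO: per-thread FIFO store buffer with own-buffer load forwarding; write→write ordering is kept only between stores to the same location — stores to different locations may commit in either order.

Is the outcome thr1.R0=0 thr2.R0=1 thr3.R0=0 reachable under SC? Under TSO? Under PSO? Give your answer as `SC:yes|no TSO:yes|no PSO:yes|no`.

outcome vector order: (thr1.R0,thr2.R0,thr3.R0)
[SC] allowed = {001, 002, 011, 012, 101, 102, 110, 111, 112}
[TSO] allowed = {000, 001, 002, 010, 011, 012, 100, 101, 102, 110, 111, 112}
[PSO] allowed = {000, 001, 002, 010, 011, 012, 100, 101, 102, 110, 111, 112}
target 010 ∈ {TSO,PSO}

SC:no TSO:yes PSO:yes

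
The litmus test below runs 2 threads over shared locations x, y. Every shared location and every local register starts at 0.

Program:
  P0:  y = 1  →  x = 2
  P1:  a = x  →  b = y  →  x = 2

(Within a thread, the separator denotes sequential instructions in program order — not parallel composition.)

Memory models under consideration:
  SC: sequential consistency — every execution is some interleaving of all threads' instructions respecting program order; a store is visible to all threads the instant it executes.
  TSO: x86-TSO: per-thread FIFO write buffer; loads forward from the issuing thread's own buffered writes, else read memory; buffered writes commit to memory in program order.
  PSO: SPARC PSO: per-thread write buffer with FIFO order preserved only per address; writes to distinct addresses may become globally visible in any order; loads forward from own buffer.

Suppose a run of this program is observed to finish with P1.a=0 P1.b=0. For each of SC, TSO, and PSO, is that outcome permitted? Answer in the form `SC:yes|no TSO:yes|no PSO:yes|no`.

outcome vector order: (P1.a,P1.b)
SC: 3 outcomes — {0/0; 0/1; 2/1}
TSO: 3 outcomes — {0/0; 0/1; 2/1}
PSO: 4 outcomes — {0/0; 0/1; 2/0; 2/1}
target 0/0 ∈ {SC,TSO,PSO}

SC:yes TSO:yes PSO:yes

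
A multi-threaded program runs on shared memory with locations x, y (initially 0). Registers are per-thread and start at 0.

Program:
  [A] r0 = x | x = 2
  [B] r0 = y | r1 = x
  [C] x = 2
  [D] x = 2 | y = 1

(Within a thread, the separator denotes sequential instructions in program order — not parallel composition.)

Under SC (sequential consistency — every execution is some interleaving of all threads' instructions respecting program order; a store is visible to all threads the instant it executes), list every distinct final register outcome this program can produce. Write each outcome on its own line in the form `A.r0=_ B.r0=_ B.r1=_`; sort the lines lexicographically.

outcome vector order: (A.r0,B.r0,B.r1)
|SC outcomes| = 6

A.r0=0 B.r0=0 B.r1=0
A.r0=0 B.r0=0 B.r1=2
A.r0=0 B.r0=1 B.r1=2
A.r0=2 B.r0=0 B.r1=0
A.r0=2 B.r0=0 B.r1=2
A.r0=2 B.r0=1 B.r1=2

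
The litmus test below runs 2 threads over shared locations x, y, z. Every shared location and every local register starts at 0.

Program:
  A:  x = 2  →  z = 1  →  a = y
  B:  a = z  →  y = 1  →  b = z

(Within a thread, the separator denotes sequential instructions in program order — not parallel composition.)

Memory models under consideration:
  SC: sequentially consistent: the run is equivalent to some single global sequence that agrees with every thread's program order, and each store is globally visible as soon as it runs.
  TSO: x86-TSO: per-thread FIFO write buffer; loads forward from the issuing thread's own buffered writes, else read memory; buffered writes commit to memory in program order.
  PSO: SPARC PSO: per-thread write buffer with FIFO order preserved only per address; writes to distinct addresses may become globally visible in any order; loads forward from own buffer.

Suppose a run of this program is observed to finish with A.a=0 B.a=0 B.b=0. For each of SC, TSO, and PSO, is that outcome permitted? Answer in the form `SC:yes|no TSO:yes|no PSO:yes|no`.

SC:no TSO:yes PSO:yes

outcome vector order: (A.a,B.a,B.b)
SC: 5 outcomes — {0/0/1, 0/1/1, 1/0/0, 1/0/1, 1/1/1}
TSO: 6 outcomes — {0/0/0, 0/0/1, 0/1/1, 1/0/0, 1/0/1, 1/1/1}
PSO: 6 outcomes — {0/0/0, 0/0/1, 0/1/1, 1/0/0, 1/0/1, 1/1/1}
target 0/0/0 ∈ {TSO,PSO}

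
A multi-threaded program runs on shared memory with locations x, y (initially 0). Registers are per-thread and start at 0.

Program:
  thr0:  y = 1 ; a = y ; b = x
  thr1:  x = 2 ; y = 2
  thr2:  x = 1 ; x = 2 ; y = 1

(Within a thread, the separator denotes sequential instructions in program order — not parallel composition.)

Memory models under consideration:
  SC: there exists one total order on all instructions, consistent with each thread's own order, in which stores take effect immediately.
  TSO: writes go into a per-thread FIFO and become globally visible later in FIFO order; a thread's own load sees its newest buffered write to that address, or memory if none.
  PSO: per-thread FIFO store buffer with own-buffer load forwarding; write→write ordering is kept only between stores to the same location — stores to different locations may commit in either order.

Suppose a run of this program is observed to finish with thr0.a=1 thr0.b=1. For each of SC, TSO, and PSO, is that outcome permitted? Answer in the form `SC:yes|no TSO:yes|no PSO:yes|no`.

SC:yes TSO:yes PSO:yes

outcome vector order: (thr0.a,thr0.b)
SC: 5 outcomes — {10; 11; 12; 21; 22}
TSO: 5 outcomes — {10; 11; 12; 21; 22}
PSO: 6 outcomes — {10; 11; 12; 20; 21; 22}
target 11 ∈ {SC,TSO,PSO}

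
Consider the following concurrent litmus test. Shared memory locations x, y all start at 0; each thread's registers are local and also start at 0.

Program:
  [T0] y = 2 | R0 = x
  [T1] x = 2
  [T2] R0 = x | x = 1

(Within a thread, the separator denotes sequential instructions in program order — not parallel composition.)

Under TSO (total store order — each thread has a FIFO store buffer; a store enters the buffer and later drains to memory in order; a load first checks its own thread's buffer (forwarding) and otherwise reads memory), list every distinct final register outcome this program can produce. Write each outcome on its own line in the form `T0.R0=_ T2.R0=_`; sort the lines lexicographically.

outcome vector order: (T0.R0,T2.R0)
|TSO outcomes| = 6

T0.R0=0 T2.R0=0
T0.R0=0 T2.R0=2
T0.R0=1 T2.R0=0
T0.R0=1 T2.R0=2
T0.R0=2 T2.R0=0
T0.R0=2 T2.R0=2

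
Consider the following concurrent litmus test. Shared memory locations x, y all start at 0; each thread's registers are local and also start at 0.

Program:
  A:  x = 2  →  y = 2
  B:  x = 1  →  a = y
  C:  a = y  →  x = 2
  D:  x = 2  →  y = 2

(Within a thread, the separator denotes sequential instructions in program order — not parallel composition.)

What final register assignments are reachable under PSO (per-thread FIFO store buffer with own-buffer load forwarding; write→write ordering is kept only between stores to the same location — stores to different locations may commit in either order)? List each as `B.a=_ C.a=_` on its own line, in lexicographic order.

outcome vector order: (B.a,C.a)
|PSO outcomes| = 4

B.a=0 C.a=0
B.a=0 C.a=2
B.a=2 C.a=0
B.a=2 C.a=2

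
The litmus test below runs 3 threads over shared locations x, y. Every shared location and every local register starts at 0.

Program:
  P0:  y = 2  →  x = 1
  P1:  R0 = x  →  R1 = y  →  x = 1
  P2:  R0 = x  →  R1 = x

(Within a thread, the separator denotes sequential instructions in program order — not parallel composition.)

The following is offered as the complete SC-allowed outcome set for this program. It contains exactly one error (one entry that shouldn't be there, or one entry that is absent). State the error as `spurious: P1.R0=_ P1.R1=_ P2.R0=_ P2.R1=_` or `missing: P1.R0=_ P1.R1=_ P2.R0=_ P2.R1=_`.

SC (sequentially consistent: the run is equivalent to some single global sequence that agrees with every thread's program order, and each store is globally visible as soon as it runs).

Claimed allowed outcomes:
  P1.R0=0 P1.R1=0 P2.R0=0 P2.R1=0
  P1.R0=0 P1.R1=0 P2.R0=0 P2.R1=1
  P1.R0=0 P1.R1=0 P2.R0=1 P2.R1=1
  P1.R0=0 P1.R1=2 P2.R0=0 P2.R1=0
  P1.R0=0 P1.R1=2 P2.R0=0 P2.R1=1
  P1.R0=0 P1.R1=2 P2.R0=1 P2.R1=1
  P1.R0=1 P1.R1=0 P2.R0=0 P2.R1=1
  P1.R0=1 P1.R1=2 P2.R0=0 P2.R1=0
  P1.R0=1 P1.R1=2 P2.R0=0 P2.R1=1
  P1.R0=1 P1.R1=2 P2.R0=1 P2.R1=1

spurious: P1.R0=1 P1.R1=0 P2.R0=0 P2.R1=1

outcome vector order: (P1.R0,P1.R1,P2.R0,P2.R1)
SC (9): (0,0,0,0) (0,0,0,1) (0,0,1,1) (0,2,0,0) (0,2,0,1) (0,2,1,1) (1,2,0,0) (1,2,0,1) (1,2,1,1)
claimed∖SC = {(1,0,0,1)}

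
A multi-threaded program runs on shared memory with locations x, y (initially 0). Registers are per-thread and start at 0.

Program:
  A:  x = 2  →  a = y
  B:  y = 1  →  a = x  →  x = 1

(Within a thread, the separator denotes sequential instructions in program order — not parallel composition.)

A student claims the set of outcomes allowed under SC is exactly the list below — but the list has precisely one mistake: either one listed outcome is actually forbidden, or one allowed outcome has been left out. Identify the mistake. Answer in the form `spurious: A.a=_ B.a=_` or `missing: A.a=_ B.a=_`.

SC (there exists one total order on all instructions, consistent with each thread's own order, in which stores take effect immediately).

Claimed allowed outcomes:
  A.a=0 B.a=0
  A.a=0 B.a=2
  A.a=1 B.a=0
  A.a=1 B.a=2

spurious: A.a=0 B.a=0

outcome vector order: (A.a,B.a)
SC: 3 outcomes — {(0,2), (1,0), (1,2)}
claimed∖SC = {(0,0)}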